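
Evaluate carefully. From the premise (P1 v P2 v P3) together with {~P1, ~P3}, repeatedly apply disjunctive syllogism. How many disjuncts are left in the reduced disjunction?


Original disjuncts (3): P1, P2, P3
Negated (eliminate): ~P1, ~P3
Remaining disjuncts: P2
Count = 3 - 2 = 1

1


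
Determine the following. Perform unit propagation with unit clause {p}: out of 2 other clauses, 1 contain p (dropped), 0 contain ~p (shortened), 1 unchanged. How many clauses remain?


Satisfied (removed): 1
Shortened (remain): 0
Unchanged (remain): 1
Remaining = 0 + 1 = 1

1


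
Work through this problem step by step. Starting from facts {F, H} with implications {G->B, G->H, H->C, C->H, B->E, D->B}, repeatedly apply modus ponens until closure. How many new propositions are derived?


Initial facts: {F, H}
Apply modus ponens to closure:
  H and H->C  =>  C
Final known: {C, F, H}
New propositions: {C}
Count = 1

1


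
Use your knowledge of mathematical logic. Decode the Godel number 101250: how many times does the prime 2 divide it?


Factorize 101250 by dividing by 2 repeatedly.
Division steps: 2 divides 101250 exactly 1 time(s).
Exponent of 2 = 1

1


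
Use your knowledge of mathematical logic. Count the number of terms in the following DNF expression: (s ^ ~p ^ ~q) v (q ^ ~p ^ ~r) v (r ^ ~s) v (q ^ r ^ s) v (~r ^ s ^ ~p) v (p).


A DNF formula is a disjunction of terms (conjunctions).
Terms are separated by v.
Counting the disjuncts: 6 terms.

6


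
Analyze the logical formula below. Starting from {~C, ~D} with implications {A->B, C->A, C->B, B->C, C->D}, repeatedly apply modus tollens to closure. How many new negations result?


Initial negated facts: {~C, ~D}
Apply modus tollens to closure:
  ~C and B->C  =>  ~B
  ~B and A->B  =>  ~A
Final negated: {~A, ~B, ~C, ~D}
New negations: {~A, ~B}
Count = 2

2


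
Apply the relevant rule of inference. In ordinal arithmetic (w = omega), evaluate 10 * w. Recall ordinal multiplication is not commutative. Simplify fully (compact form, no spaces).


Compute 10 * w.
Ordinal * is associative and left-distributive over +, but NOT commutative; for finite n>1, n*w = w but w*n stays w*n.
For finite n>0, n * w = sup{n*k : k<w} = w. So 10 * w = w.
Result = w

w


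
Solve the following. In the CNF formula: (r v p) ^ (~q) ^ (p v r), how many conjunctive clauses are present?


A CNF formula is a conjunction of clauses.
Clauses are separated by ^.
Counting the conjuncts: 3 clauses.

3


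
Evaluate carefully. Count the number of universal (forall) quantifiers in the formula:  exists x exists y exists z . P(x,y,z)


Quantifier prefix: exists x exists y exists z
Mark each quantifier type:
  E E E
Universal count = 0, Existential count = 3
Asked for universal (forall) quantifiers: 0

0


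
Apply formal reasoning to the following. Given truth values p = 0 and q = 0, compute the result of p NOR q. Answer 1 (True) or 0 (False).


p = 0, q = 0
Operation: p NOR q
Evaluate: 0 NOR 0 = 1

1


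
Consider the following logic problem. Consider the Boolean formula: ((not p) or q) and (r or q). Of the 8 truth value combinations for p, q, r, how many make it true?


Evaluate all 8 assignments for p, q, r:
p=0, q=0, r=0: 0
p=0, q=0, r=1: 1
p=0, q=1, r=0: 1
p=0, q=1, r=1: 1
p=1, q=0, r=0: 0
p=1, q=0, r=1: 0
p=1, q=1, r=0: 1
p=1, q=1, r=1: 1
Satisfying count = 5

5


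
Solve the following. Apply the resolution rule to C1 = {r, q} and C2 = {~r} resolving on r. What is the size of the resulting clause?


Remove r from C1 and ~r from C2.
C1 remainder: {q}
C2 remainder: {}
Union (resolvent): {q}
Resolvent has 1 literal(s).

1


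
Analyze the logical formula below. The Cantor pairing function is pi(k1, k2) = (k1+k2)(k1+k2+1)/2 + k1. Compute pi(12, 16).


k1 + k2 = 28
(k1+k2)(k1+k2+1)/2 = 28 * 29 / 2 = 406
pi = 406 + 12 = 418

418


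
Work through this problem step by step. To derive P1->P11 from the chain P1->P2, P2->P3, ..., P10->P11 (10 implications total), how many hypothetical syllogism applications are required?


With 10 implications in a chain connecting 11 propositions:
P1->P2, P2->P3, ..., P10->P11
Steps needed = (number of implications) - 1 = 10 - 1 = 9

9


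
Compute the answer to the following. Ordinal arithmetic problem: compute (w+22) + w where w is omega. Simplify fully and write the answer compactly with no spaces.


Compute (w+22) + w.
Ordinal + is associative but NOT commutative; for finite n>0, n + w = w but w + n stays w+n.
(w+22) + w = w + (22+w) = w + w = w*2 (the finite tail 22 is absorbed by the right w).
Result = w*2

w*2


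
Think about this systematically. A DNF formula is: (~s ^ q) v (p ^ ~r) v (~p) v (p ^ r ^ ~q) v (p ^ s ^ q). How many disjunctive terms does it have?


A DNF formula is a disjunction of terms (conjunctions).
Terms are separated by v.
Counting the disjuncts: 5 terms.

5


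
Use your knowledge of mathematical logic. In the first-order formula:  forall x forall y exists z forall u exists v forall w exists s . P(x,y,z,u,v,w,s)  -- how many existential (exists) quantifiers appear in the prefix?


Quantifier prefix: forall x forall y exists z forall u exists v forall w exists s
Mark each quantifier type:
  U U E U E U E
Universal count = 4, Existential count = 3
Asked for existential (exists) quantifiers: 3

3


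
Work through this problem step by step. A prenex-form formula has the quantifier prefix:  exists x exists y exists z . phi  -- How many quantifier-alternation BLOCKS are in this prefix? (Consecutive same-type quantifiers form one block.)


Quantifier-type sequence: E E E  (A=forall, E=exists)
Group into maximal same-type runs:
  Ex3
Number of blocks = 1

1


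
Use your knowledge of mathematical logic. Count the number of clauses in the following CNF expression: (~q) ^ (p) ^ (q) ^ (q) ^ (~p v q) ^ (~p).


A CNF formula is a conjunction of clauses.
Clauses are separated by ^.
Counting the conjuncts: 6 clauses.

6


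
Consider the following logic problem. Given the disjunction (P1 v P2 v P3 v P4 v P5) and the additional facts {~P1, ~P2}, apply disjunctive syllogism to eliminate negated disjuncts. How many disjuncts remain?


Original disjuncts (5): P1, P2, P3, P4, P5
Negated (eliminate): ~P1, ~P2
Remaining disjuncts: P3, P4, P5
Count = 5 - 2 = 3

3


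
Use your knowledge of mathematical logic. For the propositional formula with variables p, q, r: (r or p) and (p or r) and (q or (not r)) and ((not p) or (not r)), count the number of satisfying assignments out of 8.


Evaluate all 8 assignments for p, q, r:
p=0, q=0, r=0: 0
p=0, q=0, r=1: 0
p=0, q=1, r=0: 0
p=0, q=1, r=1: 1
p=1, q=0, r=0: 1
p=1, q=0, r=1: 0
p=1, q=1, r=0: 1
p=1, q=1, r=1: 0
Satisfying count = 3

3


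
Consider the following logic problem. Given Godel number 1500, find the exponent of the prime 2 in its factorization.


Factorize 1500 by dividing by 2 repeatedly.
Division steps: 2 divides 1500 exactly 2 time(s).
Exponent of 2 = 2

2


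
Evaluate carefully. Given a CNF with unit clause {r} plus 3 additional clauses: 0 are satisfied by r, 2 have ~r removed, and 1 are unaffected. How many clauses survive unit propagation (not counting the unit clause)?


Satisfied (removed): 0
Shortened (remain): 2
Unchanged (remain): 1
Remaining = 2 + 1 = 3

3


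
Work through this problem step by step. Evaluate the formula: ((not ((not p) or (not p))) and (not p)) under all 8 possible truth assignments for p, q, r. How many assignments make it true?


Check all 8 assignments:
p=0, q=0, r=0: 0
p=0, q=0, r=1: 0
p=0, q=1, r=0: 0
p=0, q=1, r=1: 0
p=1, q=0, r=0: 0
p=1, q=0, r=1: 0
p=1, q=1, r=0: 0
p=1, q=1, r=1: 0
Count of True = 0

0


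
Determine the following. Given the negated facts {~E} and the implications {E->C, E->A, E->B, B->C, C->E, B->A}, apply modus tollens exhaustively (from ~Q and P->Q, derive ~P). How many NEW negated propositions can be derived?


Initial negated facts: {~E}
Apply modus tollens to closure:
  ~E and C->E  =>  ~C
  ~C and B->C  =>  ~B
Final negated: {~B, ~C, ~E}
New negations: {~B, ~C}
Count = 2

2


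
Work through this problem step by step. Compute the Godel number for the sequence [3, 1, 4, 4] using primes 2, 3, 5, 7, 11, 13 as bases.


Encode each element as an exponent of the corresponding prime:
  2^3 = 8
  3^1 = 3
  5^4 = 625
  7^4 = 2401
Product = 8 * 3 * 625 * 2401 = 36015000

36015000


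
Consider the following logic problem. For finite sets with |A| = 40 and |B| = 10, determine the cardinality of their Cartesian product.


The Cartesian product A x B contains all ordered pairs (a, b).
|A x B| = |A| * |B| = 40 * 10 = 400

400


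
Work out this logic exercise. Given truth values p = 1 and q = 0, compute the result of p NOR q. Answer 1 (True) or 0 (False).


p = 1, q = 0
Operation: p NOR q
Evaluate: 1 NOR 0 = 0

0


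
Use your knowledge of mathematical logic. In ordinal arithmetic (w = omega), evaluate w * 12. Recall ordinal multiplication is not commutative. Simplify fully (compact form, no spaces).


Compute w * 12.
Ordinal * is associative and left-distributive over +, but NOT commutative; for finite n>1, n*w = w but w*n stays w*n.
w * 12 means 12 copies of w concatenated: w*12.
Result = w*12

w*12


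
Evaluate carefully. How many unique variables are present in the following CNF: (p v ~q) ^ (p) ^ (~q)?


Identify each variable that appears in the formula.
Variables found: p, q
Count = 2

2


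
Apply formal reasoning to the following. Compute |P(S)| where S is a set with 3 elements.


The power set of a set with n elements has 2^n elements.
|P(S)| = 2^3 = 8

8


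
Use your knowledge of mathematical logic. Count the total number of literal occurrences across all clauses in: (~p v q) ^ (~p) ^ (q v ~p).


Counting literals in each clause:
Clause 1: 2 literal(s)
Clause 2: 1 literal(s)
Clause 3: 2 literal(s)
Total = 5

5


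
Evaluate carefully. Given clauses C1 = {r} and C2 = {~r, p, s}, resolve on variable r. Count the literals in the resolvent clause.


Remove r from C1 and ~r from C2.
C1 remainder: {}
C2 remainder: {p, s}
Union (resolvent): {p, s}
Resolvent has 2 literal(s).

2


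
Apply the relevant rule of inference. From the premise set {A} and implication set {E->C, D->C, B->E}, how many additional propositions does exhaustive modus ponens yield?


Initial facts: {A}
Apply modus ponens to closure:
  (no implication fires)
Final known: {A}
New propositions: {(none)}
Count = 0

0


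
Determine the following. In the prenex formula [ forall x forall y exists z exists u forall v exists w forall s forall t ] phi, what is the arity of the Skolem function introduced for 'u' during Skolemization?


Quantifier prefix: forall x forall y exists z exists u forall v exists w forall s forall t
'u' is existentially quantified at position 4.
Universal variables preceding it: x, y
Skolem function arity = 2

2


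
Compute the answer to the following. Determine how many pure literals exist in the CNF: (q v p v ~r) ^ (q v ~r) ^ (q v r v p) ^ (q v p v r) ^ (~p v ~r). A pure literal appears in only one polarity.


Check each variable for pure literal status:
p: mixed (not pure)
q: pure positive
r: mixed (not pure)
Pure literal count = 1

1


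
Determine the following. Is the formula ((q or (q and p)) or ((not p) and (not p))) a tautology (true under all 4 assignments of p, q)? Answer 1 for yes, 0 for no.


Check all 4 assignments:
p=0, q=0: 1
p=0, q=1: 1
p=1, q=0: 0
p=1, q=1: 1
Satisfying count = 3/4.
Tautology iff count = 4: no.

0


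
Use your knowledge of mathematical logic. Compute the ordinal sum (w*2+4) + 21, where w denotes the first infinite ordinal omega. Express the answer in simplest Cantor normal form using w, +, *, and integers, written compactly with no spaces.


Compute (w*2+4) + 21.
Ordinal + is associative but NOT commutative; for finite n>0, n + w = w but w + n stays w+n.
By associativity: (w*2+4) + 21 = w*2 + (4+21) = w*2+25.
Result = w*2+25

w*2+25


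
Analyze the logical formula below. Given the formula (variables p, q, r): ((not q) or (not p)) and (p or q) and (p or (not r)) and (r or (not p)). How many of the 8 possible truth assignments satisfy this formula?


Evaluate all 8 assignments for p, q, r:
p=0, q=0, r=0: 0
p=0, q=0, r=1: 0
p=0, q=1, r=0: 1
p=0, q=1, r=1: 0
p=1, q=0, r=0: 0
p=1, q=0, r=1: 1
p=1, q=1, r=0: 0
p=1, q=1, r=1: 0
Satisfying count = 2

2


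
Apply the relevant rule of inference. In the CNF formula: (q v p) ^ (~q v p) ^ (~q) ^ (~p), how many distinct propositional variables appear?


Identify each variable that appears in the formula.
Variables found: p, q
Count = 2

2


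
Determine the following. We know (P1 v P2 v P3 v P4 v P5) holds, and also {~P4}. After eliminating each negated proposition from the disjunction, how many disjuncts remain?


Original disjuncts (5): P1, P2, P3, P4, P5
Negated (eliminate): ~P4
Remaining disjuncts: P1, P2, P3, P5
Count = 5 - 1 = 4

4


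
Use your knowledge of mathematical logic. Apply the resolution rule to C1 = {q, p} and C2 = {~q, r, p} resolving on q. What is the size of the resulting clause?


Remove q from C1 and ~q from C2.
C1 remainder: {p}
C2 remainder: {r, p}
Union (resolvent): {p, r}
Resolvent has 2 literal(s).

2


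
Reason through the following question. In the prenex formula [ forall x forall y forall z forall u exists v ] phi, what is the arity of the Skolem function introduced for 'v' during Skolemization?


Quantifier prefix: forall x forall y forall z forall u exists v
'v' is existentially quantified at position 5.
Universal variables preceding it: x, y, z, u
Skolem function arity = 4

4


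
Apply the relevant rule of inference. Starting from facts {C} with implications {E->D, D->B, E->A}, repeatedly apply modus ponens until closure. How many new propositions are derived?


Initial facts: {C}
Apply modus ponens to closure:
  (no implication fires)
Final known: {C}
New propositions: {(none)}
Count = 0

0


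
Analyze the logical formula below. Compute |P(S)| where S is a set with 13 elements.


The power set of a set with n elements has 2^n elements.
|P(S)| = 2^13 = 8192

8192


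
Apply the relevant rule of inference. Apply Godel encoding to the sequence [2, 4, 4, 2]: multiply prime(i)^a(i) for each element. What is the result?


Encode each element as an exponent of the corresponding prime:
  2^2 = 4
  3^4 = 81
  5^4 = 625
  7^2 = 49
Product = 4 * 81 * 625 * 49 = 9922500

9922500


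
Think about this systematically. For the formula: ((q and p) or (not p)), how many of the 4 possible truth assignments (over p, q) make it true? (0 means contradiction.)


Check all 4 assignments:
p=0, q=0: 1
p=0, q=1: 1
p=1, q=0: 0
p=1, q=1: 1
Count of True = 3

3


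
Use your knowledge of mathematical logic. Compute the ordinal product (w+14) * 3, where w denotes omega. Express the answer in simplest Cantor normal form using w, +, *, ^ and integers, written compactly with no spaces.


Compute (w+14) * 3.
Ordinal * is associative and left-distributive over +, but NOT commutative; for finite n>1, n*w = w but w*n stays w*n.
(w+14) * 3 = (w+14) repeated 3 times. Each intermediate +14 is absorbed by the following w; only the last survives: w*3+14.
Result = w*3+14

w*3+14


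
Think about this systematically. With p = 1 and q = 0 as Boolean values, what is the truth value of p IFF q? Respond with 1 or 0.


p = 1, q = 0
Operation: p IFF q
Evaluate: 1 IFF 0 = 0

0


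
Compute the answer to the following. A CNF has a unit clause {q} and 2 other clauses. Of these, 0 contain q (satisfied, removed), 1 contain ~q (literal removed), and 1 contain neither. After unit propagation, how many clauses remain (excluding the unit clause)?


Satisfied (removed): 0
Shortened (remain): 1
Unchanged (remain): 1
Remaining = 1 + 1 = 2

2


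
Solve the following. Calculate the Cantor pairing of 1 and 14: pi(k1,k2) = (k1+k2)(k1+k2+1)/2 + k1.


k1 + k2 = 15
(k1+k2)(k1+k2+1)/2 = 15 * 16 / 2 = 120
pi = 120 + 1 = 121

121


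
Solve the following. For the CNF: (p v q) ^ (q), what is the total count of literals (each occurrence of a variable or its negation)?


Counting literals in each clause:
Clause 1: 2 literal(s)
Clause 2: 1 literal(s)
Total = 3

3


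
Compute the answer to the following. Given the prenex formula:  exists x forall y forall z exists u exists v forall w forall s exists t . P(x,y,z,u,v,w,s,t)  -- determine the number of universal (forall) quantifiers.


Quantifier prefix: exists x forall y forall z exists u exists v forall w forall s exists t
Mark each quantifier type:
  E U U E E U U E
Universal count = 4, Existential count = 4
Asked for universal (forall) quantifiers: 4

4


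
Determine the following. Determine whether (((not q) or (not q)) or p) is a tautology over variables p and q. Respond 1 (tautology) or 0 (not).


Check all 4 assignments:
p=0, q=0: 1
p=0, q=1: 0
p=1, q=0: 1
p=1, q=1: 1
Satisfying count = 3/4.
Tautology iff count = 4: no.

0


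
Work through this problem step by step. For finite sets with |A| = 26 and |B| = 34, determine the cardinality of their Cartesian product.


The Cartesian product A x B contains all ordered pairs (a, b).
|A x B| = |A| * |B| = 26 * 34 = 884

884


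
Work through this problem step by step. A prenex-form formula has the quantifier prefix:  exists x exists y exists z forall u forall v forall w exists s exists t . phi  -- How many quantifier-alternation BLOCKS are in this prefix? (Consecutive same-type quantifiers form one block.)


Quantifier-type sequence: E E E A A A E E  (A=forall, E=exists)
Group into maximal same-type runs:
  Ex3 | Ax3 | Ex2
Number of blocks = 3

3


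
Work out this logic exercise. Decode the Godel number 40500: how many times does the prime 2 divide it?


Factorize 40500 by dividing by 2 repeatedly.
Division steps: 2 divides 40500 exactly 2 time(s).
Exponent of 2 = 2

2


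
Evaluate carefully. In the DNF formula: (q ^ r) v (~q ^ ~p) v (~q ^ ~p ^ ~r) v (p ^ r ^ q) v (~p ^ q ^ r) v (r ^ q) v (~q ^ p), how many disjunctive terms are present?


A DNF formula is a disjunction of terms (conjunctions).
Terms are separated by v.
Counting the disjuncts: 7 terms.

7


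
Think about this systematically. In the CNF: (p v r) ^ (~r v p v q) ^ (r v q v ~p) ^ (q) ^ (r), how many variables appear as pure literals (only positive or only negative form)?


Check each variable for pure literal status:
p: mixed (not pure)
q: pure positive
r: mixed (not pure)
Pure literal count = 1

1


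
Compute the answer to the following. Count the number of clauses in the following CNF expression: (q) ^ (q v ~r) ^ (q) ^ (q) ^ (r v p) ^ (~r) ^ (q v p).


A CNF formula is a conjunction of clauses.
Clauses are separated by ^.
Counting the conjuncts: 7 clauses.

7


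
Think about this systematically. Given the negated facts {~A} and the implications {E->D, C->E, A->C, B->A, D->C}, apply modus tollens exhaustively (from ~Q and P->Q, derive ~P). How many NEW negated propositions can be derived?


Initial negated facts: {~A}
Apply modus tollens to closure:
  ~A and B->A  =>  ~B
Final negated: {~A, ~B}
New negations: {~B}
Count = 1

1


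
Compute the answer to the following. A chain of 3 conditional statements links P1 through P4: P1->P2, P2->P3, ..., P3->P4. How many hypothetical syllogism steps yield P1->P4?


With 3 implications in a chain connecting 4 propositions:
P1->P2, P2->P3, ..., P3->P4
Steps needed = (number of implications) - 1 = 3 - 1 = 2

2


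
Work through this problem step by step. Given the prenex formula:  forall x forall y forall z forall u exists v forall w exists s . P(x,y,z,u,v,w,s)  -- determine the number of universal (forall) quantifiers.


Quantifier prefix: forall x forall y forall z forall u exists v forall w exists s
Mark each quantifier type:
  U U U U E U E
Universal count = 5, Existential count = 2
Asked for universal (forall) quantifiers: 5

5


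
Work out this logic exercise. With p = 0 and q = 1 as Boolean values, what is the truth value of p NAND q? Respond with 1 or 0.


p = 0, q = 1
Operation: p NAND q
Evaluate: 0 NAND 1 = 1

1


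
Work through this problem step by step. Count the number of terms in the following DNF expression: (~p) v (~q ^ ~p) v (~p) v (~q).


A DNF formula is a disjunction of terms (conjunctions).
Terms are separated by v.
Counting the disjuncts: 4 terms.

4


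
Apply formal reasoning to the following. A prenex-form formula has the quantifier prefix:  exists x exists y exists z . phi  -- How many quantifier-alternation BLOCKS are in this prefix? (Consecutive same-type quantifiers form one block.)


Quantifier-type sequence: E E E  (A=forall, E=exists)
Group into maximal same-type runs:
  Ex3
Number of blocks = 1

1


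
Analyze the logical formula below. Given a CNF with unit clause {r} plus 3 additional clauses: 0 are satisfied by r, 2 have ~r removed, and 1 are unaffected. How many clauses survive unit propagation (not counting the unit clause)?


Satisfied (removed): 0
Shortened (remain): 2
Unchanged (remain): 1
Remaining = 2 + 1 = 3

3


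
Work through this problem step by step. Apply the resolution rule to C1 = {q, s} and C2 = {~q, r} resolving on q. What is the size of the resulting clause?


Remove q from C1 and ~q from C2.
C1 remainder: {s}
C2 remainder: {r}
Union (resolvent): {r, s}
Resolvent has 2 literal(s).

2


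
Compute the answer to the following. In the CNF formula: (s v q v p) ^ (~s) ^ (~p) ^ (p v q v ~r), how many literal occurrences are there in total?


Counting literals in each clause:
Clause 1: 3 literal(s)
Clause 2: 1 literal(s)
Clause 3: 1 literal(s)
Clause 4: 3 literal(s)
Total = 8

8


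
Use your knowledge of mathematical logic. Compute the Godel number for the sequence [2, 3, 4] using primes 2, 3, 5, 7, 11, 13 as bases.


Encode each element as an exponent of the corresponding prime:
  2^2 = 4
  3^3 = 27
  5^4 = 625
Product = 4 * 27 * 625 = 67500

67500


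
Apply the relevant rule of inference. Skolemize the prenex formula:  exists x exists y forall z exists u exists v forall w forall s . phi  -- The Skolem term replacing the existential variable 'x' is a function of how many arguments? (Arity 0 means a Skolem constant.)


Quantifier prefix: exists x exists y forall z exists u exists v forall w forall s
'x' is existentially quantified at position 1.
No universal quantifiers precede it.
Skolem function arity = 0 (a Skolem constant)

0


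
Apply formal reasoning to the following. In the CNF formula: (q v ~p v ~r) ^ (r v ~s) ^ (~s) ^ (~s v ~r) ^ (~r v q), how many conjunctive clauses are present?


A CNF formula is a conjunction of clauses.
Clauses are separated by ^.
Counting the conjuncts: 5 clauses.

5


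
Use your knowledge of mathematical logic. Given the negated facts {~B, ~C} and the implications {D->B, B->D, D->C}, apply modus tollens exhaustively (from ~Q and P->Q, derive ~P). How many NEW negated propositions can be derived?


Initial negated facts: {~B, ~C}
Apply modus tollens to closure:
  ~B and D->B  =>  ~D
Final negated: {~B, ~C, ~D}
New negations: {~D}
Count = 1

1


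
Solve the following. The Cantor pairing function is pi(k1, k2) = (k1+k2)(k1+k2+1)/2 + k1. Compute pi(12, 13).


k1 + k2 = 25
(k1+k2)(k1+k2+1)/2 = 25 * 26 / 2 = 325
pi = 325 + 12 = 337

337


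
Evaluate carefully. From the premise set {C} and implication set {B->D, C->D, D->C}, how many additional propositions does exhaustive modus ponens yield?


Initial facts: {C}
Apply modus ponens to closure:
  C and C->D  =>  D
Final known: {C, D}
New propositions: {D}
Count = 1

1


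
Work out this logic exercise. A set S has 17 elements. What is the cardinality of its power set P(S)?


The power set of a set with n elements has 2^n elements.
|P(S)| = 2^17 = 131072

131072


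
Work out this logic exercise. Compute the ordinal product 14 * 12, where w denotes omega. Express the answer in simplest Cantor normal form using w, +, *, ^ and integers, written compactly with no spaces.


Compute 14 * 12.
Ordinal * is associative and left-distributive over +, but NOT commutative; for finite n>1, n*w = w but w*n stays w*n.
Both finite; ordinal * agrees with natural *: 14 * 12 = 168.
Result = 168

168


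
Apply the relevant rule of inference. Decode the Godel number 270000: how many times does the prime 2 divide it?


Factorize 270000 by dividing by 2 repeatedly.
Division steps: 2 divides 270000 exactly 4 time(s).
Exponent of 2 = 4

4


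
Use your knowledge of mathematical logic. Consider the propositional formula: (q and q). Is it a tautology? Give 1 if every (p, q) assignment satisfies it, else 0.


Check all 4 assignments:
p=0, q=0: 0
p=0, q=1: 1
p=1, q=0: 0
p=1, q=1: 1
Satisfying count = 2/4.
Tautology iff count = 4: no.

0


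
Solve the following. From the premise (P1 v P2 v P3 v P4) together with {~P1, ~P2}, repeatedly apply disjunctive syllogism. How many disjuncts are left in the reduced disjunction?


Original disjuncts (4): P1, P2, P3, P4
Negated (eliminate): ~P1, ~P2
Remaining disjuncts: P3, P4
Count = 4 - 2 = 2

2


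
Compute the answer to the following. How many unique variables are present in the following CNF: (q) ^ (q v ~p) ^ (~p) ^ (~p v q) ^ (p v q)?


Identify each variable that appears in the formula.
Variables found: p, q
Count = 2

2


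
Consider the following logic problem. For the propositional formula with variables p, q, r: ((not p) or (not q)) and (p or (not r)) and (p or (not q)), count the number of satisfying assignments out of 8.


Evaluate all 8 assignments for p, q, r:
p=0, q=0, r=0: 1
p=0, q=0, r=1: 0
p=0, q=1, r=0: 0
p=0, q=1, r=1: 0
p=1, q=0, r=0: 1
p=1, q=0, r=1: 1
p=1, q=1, r=0: 0
p=1, q=1, r=1: 0
Satisfying count = 3

3


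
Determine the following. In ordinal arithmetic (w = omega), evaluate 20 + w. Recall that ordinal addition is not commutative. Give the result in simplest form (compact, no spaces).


Compute 20 + w.
Ordinal + is associative but NOT commutative; for finite n>0, n + w = w but w + n stays w+n.
Any finite left addend is absorbed by w on the right: 20 + w = w.
Result = w

w


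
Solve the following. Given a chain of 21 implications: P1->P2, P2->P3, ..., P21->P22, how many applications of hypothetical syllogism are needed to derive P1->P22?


With 21 implications in a chain connecting 22 propositions:
P1->P2, P2->P3, ..., P21->P22
Steps needed = (number of implications) - 1 = 21 - 1 = 20

20


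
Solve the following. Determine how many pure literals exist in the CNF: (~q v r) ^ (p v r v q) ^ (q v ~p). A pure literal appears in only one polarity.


Check each variable for pure literal status:
p: mixed (not pure)
q: mixed (not pure)
r: pure positive
Pure literal count = 1

1


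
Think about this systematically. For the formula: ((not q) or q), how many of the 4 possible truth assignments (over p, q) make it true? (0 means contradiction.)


Check all 4 assignments:
p=0, q=0: 1
p=0, q=1: 1
p=1, q=0: 1
p=1, q=1: 1
Count of True = 4

4


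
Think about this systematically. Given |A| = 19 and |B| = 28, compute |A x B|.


The Cartesian product A x B contains all ordered pairs (a, b).
|A x B| = |A| * |B| = 19 * 28 = 532

532


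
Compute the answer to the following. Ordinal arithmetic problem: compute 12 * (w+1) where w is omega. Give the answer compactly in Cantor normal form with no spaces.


Compute 12 * (w+1).
Ordinal * is associative and left-distributive over +, but NOT commutative; for finite n>1, n*w = w but w*n stays w*n.
By left-distributivity: 12 * (w+1) = 12*w + 12*1 = w + 12 = w+12.
Result = w+12

w+12


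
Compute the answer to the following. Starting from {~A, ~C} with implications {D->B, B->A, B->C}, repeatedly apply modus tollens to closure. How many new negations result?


Initial negated facts: {~A, ~C}
Apply modus tollens to closure:
  ~A and B->A  =>  ~B
  ~B and D->B  =>  ~D
Final negated: {~A, ~B, ~C, ~D}
New negations: {~B, ~D}
Count = 2

2


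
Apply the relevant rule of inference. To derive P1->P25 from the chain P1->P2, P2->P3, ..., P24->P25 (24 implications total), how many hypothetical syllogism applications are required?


With 24 implications in a chain connecting 25 propositions:
P1->P2, P2->P3, ..., P24->P25
Steps needed = (number of implications) - 1 = 24 - 1 = 23

23


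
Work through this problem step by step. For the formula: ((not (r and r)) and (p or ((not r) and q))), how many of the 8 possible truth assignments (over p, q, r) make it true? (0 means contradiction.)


Check all 8 assignments:
p=0, q=0, r=0: 0
p=0, q=0, r=1: 0
p=0, q=1, r=0: 1
p=0, q=1, r=1: 0
p=1, q=0, r=0: 1
p=1, q=0, r=1: 0
p=1, q=1, r=0: 1
p=1, q=1, r=1: 0
Count of True = 3

3


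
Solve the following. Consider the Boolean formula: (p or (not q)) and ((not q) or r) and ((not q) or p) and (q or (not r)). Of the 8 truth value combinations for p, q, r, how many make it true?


Evaluate all 8 assignments for p, q, r:
p=0, q=0, r=0: 1
p=0, q=0, r=1: 0
p=0, q=1, r=0: 0
p=0, q=1, r=1: 0
p=1, q=0, r=0: 1
p=1, q=0, r=1: 0
p=1, q=1, r=0: 0
p=1, q=1, r=1: 1
Satisfying count = 3

3


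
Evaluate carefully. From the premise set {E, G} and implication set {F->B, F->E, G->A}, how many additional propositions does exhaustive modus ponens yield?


Initial facts: {E, G}
Apply modus ponens to closure:
  G and G->A  =>  A
Final known: {A, E, G}
New propositions: {A}
Count = 1

1


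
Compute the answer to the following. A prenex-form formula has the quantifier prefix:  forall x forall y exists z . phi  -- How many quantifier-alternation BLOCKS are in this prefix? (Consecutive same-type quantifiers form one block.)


Quantifier-type sequence: A A E  (A=forall, E=exists)
Group into maximal same-type runs:
  Ax2 | Ex1
Number of blocks = 2

2


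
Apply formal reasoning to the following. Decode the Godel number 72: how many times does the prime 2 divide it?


Factorize 72 by dividing by 2 repeatedly.
Division steps: 2 divides 72 exactly 3 time(s).
Exponent of 2 = 3

3


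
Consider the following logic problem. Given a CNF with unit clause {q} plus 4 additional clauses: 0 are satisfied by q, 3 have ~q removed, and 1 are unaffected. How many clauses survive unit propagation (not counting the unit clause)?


Satisfied (removed): 0
Shortened (remain): 3
Unchanged (remain): 1
Remaining = 3 + 1 = 4

4


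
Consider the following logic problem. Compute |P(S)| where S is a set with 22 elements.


The power set of a set with n elements has 2^n elements.
|P(S)| = 2^22 = 4194304

4194304


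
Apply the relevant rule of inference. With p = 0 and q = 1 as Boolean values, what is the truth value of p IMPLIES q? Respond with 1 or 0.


p = 0, q = 1
Operation: p IMPLIES q
Evaluate: 0 IMPLIES 1 = 1

1


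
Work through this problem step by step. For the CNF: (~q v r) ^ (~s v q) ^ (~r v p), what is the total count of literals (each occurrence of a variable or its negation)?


Counting literals in each clause:
Clause 1: 2 literal(s)
Clause 2: 2 literal(s)
Clause 3: 2 literal(s)
Total = 6

6


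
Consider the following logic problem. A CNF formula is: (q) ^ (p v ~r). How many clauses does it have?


A CNF formula is a conjunction of clauses.
Clauses are separated by ^.
Counting the conjuncts: 2 clauses.

2


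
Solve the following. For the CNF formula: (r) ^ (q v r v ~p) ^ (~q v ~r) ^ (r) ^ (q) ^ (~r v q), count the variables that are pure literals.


Check each variable for pure literal status:
p: pure negative
q: mixed (not pure)
r: mixed (not pure)
Pure literal count = 1

1


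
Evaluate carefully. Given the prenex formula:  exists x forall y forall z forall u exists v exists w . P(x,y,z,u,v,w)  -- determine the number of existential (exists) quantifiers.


Quantifier prefix: exists x forall y forall z forall u exists v exists w
Mark each quantifier type:
  E U U U E E
Universal count = 3, Existential count = 3
Asked for existential (exists) quantifiers: 3

3


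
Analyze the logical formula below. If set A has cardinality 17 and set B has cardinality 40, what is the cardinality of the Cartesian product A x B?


The Cartesian product A x B contains all ordered pairs (a, b).
|A x B| = |A| * |B| = 17 * 40 = 680

680


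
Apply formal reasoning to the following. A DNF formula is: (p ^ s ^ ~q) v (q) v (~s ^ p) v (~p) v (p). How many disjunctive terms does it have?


A DNF formula is a disjunction of terms (conjunctions).
Terms are separated by v.
Counting the disjuncts: 5 terms.

5


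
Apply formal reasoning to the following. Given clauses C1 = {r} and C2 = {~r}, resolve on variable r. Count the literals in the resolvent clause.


Remove r from C1 and ~r from C2.
C1 remainder: {}
C2 remainder: {}
Union (resolvent): {} (empty clause)
Resolvent has 0 literal(s).

0


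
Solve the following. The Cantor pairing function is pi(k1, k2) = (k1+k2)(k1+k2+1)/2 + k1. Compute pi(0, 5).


k1 + k2 = 5
(k1+k2)(k1+k2+1)/2 = 5 * 6 / 2 = 15
pi = 15 + 0 = 15

15


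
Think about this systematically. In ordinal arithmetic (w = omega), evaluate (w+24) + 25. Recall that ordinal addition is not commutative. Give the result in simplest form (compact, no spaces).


Compute (w+24) + 25.
Ordinal + is associative but NOT commutative; for finite n>0, n + w = w but w + n stays w+n.
By associativity: (w+24) + 25 = w + (24+25) = w+49.
Result = w+49

w+49


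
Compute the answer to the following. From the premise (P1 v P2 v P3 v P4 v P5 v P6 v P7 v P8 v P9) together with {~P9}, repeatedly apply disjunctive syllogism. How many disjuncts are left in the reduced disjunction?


Original disjuncts (9): P1, P2, P3, P4, P5, P6, P7, P8, P9
Negated (eliminate): ~P9
Remaining disjuncts: P1, P2, P3, P4, P5, P6, P7, P8
Count = 9 - 1 = 8

8


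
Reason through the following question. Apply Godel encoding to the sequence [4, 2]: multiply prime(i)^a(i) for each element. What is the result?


Encode each element as an exponent of the corresponding prime:
  2^4 = 16
  3^2 = 9
Product = 16 * 9 = 144

144


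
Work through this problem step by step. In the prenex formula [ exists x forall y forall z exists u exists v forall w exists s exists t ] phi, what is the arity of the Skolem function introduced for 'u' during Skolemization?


Quantifier prefix: exists x forall y forall z exists u exists v forall w exists s exists t
'u' is existentially quantified at position 4.
Universal variables preceding it: y, z
Skolem function arity = 2

2


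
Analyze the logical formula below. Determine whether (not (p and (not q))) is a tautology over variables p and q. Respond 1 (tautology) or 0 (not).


Check all 4 assignments:
p=0, q=0: 1
p=0, q=1: 1
p=1, q=0: 0
p=1, q=1: 1
Satisfying count = 3/4.
Tautology iff count = 4: no.

0


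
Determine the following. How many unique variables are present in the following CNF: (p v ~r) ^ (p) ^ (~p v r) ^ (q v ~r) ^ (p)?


Identify each variable that appears in the formula.
Variables found: p, q, r
Count = 3

3


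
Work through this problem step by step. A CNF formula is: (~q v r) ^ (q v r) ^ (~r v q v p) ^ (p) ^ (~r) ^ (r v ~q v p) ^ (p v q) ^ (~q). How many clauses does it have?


A CNF formula is a conjunction of clauses.
Clauses are separated by ^.
Counting the conjuncts: 8 clauses.

8


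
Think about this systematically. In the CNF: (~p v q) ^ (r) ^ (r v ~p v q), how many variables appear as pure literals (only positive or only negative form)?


Check each variable for pure literal status:
p: pure negative
q: pure positive
r: pure positive
Pure literal count = 3

3


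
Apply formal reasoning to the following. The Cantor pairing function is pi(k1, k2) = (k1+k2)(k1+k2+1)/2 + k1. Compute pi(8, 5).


k1 + k2 = 13
(k1+k2)(k1+k2+1)/2 = 13 * 14 / 2 = 91
pi = 91 + 8 = 99

99


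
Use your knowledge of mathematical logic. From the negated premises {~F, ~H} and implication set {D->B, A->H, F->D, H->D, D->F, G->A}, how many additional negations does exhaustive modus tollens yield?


Initial negated facts: {~F, ~H}
Apply modus tollens to closure:
  ~H and A->H  =>  ~A
  ~F and D->F  =>  ~D
  ~A and G->A  =>  ~G
Final negated: {~A, ~D, ~F, ~G, ~H}
New negations: {~A, ~D, ~G}
Count = 3

3


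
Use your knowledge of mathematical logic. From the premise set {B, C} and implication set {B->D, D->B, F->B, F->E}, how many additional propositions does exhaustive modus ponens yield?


Initial facts: {B, C}
Apply modus ponens to closure:
  B and B->D  =>  D
Final known: {B, C, D}
New propositions: {D}
Count = 1

1


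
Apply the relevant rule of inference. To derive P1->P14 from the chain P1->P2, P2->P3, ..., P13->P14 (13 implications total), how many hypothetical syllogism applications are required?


With 13 implications in a chain connecting 14 propositions:
P1->P2, P2->P3, ..., P13->P14
Steps needed = (number of implications) - 1 = 13 - 1 = 12

12


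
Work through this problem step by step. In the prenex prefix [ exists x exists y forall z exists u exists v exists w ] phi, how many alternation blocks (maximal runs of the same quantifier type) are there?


Quantifier-type sequence: E E A E E E  (A=forall, E=exists)
Group into maximal same-type runs:
  Ex2 | Ax1 | Ex3
Number of blocks = 3

3


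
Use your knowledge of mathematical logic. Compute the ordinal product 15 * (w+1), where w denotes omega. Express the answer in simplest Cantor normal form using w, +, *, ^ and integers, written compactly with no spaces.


Compute 15 * (w+1).
Ordinal * is associative and left-distributive over +, but NOT commutative; for finite n>1, n*w = w but w*n stays w*n.
By left-distributivity: 15 * (w+1) = 15*w + 15*1 = w + 15 = w+15.
Result = w+15

w+15


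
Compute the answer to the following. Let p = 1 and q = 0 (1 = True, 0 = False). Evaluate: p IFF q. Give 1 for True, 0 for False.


p = 1, q = 0
Operation: p IFF q
Evaluate: 1 IFF 0 = 0

0


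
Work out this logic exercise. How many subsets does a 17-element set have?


The power set of a set with n elements has 2^n elements.
|P(S)| = 2^17 = 131072

131072


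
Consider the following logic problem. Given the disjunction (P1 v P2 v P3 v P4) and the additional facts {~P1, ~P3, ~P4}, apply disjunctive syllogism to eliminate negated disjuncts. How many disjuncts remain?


Original disjuncts (4): P1, P2, P3, P4
Negated (eliminate): ~P1, ~P3, ~P4
Remaining disjuncts: P2
Count = 4 - 3 = 1

1


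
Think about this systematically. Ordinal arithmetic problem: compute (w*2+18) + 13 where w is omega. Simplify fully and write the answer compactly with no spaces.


Compute (w*2+18) + 13.
Ordinal + is associative but NOT commutative; for finite n>0, n + w = w but w + n stays w+n.
By associativity: (w*2+18) + 13 = w*2 + (18+13) = w*2+31.
Result = w*2+31

w*2+31


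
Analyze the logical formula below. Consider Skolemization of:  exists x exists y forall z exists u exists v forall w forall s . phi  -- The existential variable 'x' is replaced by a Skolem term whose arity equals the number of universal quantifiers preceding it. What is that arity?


Quantifier prefix: exists x exists y forall z exists u exists v forall w forall s
'x' is existentially quantified at position 1.
No universal quantifiers precede it.
Skolem function arity = 0 (a Skolem constant)

0


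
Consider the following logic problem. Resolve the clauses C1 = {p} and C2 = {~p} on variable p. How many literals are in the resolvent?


Remove p from C1 and ~p from C2.
C1 remainder: {}
C2 remainder: {}
Union (resolvent): {} (empty clause)
Resolvent has 0 literal(s).

0


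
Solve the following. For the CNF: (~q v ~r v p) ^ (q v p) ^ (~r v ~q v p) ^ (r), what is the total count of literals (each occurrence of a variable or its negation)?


Counting literals in each clause:
Clause 1: 3 literal(s)
Clause 2: 2 literal(s)
Clause 3: 3 literal(s)
Clause 4: 1 literal(s)
Total = 9

9
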